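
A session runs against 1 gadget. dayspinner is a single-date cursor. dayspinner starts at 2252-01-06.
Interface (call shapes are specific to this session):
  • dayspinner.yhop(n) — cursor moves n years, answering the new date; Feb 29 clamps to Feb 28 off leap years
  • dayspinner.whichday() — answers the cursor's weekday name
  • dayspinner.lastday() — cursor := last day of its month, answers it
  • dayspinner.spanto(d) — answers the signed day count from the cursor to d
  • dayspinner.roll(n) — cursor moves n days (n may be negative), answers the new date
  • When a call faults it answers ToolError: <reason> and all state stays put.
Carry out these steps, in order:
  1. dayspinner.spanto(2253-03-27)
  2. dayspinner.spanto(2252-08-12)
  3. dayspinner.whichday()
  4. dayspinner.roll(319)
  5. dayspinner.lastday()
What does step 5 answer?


Next I call spanto on d='2253-03-27': 446.
Now I run spanto on d='2252-08-12', — result: 219.
I run whichday, and get Tuesday.
I try roll on n='319', — result: 2252-11-20.
I invoke lastday(), and get 2252-11-30.

Answer: 2252-11-30


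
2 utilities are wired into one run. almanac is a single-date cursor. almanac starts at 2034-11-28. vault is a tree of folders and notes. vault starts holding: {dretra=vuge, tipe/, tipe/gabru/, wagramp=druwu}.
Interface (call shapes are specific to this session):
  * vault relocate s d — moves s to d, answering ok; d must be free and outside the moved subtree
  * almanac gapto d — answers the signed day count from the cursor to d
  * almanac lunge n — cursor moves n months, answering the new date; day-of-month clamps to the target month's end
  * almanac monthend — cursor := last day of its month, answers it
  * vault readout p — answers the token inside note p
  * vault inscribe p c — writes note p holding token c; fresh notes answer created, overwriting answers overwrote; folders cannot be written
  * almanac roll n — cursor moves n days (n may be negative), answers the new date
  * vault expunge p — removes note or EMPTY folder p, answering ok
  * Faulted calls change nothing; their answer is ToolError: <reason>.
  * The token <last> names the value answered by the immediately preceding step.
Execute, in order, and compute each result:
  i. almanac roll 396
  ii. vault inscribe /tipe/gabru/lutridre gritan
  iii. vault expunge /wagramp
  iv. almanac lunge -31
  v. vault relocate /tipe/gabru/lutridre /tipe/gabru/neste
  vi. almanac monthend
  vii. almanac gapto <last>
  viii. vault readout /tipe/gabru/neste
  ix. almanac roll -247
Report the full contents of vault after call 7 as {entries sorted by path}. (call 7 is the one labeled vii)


Answer: {dretra=vuge, tipe/, tipe/gabru/, tipe/gabru/neste=gritan}

Derivation:
Act: almanac roll[396]
Obs: 2035-12-29
Act: vault inscribe[/tipe/gabru/lutridre; gritan]
Obs: created
Act: vault expunge[/wagramp]
Obs: ok
Act: almanac lunge[-31]
Obs: 2033-05-29
Act: vault relocate[/tipe/gabru/lutridre; /tipe/gabru/neste]
Obs: ok
Act: almanac monthend[]
Obs: 2033-05-31
Act: almanac gapto[<last>]
Obs: 0
Act: vault readout[/tipe/gabru/neste]
Obs: gritan
Act: almanac roll[-247]
Obs: 2032-09-26


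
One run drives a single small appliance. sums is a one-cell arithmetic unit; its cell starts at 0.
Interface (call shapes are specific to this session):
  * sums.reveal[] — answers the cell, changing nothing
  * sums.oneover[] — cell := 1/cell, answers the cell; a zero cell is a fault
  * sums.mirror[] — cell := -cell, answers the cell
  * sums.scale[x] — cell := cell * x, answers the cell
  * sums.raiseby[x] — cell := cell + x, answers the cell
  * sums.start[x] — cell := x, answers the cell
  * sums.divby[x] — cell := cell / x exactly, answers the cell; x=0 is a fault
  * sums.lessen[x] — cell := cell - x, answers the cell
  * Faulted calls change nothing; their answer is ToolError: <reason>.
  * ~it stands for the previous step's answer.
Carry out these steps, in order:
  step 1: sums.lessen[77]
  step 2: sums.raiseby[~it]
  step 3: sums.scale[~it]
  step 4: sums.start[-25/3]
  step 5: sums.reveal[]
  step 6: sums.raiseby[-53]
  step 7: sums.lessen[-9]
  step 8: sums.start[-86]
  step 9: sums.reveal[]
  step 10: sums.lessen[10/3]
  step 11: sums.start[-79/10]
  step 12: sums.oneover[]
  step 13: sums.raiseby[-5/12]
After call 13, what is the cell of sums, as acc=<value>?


# 1. sums.lessen(x=77) => -77
# 2. sums.raiseby(x=~it) => -154
# 3. sums.scale(x=~it) => 23716
# 4. sums.start(x=-25/3) => -25/3
# 5. sums.reveal() => -25/3
# 6. sums.raiseby(x=-53) => -184/3
# 7. sums.lessen(x=-9) => -157/3
# 8. sums.start(x=-86) => -86
# 9. sums.reveal() => -86
# 10. sums.lessen(x=10/3) => -268/3
# 11. sums.start(x=-79/10) => -79/10
# 12. sums.oneover() => -10/79
# 13. sums.raiseby(x=-5/12) => -515/948

Answer: acc=-515/948


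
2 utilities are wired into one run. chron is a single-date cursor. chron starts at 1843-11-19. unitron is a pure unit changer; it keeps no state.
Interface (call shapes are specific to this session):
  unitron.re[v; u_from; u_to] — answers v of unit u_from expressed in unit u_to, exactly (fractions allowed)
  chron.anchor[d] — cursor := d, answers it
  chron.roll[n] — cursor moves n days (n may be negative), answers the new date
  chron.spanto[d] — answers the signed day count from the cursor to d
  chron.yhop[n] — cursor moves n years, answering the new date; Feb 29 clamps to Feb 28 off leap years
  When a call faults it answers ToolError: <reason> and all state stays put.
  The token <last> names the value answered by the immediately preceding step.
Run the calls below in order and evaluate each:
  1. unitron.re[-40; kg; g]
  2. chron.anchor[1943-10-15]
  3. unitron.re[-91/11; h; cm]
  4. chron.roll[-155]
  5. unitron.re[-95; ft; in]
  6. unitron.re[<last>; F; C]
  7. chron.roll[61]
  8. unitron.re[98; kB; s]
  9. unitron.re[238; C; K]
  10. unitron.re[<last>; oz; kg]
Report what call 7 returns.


% unitron.re v→-40 u_from→kg u_to→g
[out] -40000
% chron.anchor d→1943-10-15
[out] 1943-10-15
% unitron.re v→-91/11 u_from→h u_to→cm
[out] ToolError: incompatible units
% chron.roll n→-155
[out] 1943-05-13
% unitron.re v→-95 u_from→ft u_to→in
[out] -1140
% unitron.re v→<last> u_from→F u_to→C
[out] -5860/9
% chron.roll n→61
[out] 1943-07-13
% unitron.re v→98 u_from→kB u_to→s
[out] ToolError: incompatible units
% unitron.re v→238 u_from→C u_to→K
[out] 10223/20
% unitron.re v→<last> u_from→oz u_to→kg
[out] 463707479851/32000000000

Answer: 1943-07-13


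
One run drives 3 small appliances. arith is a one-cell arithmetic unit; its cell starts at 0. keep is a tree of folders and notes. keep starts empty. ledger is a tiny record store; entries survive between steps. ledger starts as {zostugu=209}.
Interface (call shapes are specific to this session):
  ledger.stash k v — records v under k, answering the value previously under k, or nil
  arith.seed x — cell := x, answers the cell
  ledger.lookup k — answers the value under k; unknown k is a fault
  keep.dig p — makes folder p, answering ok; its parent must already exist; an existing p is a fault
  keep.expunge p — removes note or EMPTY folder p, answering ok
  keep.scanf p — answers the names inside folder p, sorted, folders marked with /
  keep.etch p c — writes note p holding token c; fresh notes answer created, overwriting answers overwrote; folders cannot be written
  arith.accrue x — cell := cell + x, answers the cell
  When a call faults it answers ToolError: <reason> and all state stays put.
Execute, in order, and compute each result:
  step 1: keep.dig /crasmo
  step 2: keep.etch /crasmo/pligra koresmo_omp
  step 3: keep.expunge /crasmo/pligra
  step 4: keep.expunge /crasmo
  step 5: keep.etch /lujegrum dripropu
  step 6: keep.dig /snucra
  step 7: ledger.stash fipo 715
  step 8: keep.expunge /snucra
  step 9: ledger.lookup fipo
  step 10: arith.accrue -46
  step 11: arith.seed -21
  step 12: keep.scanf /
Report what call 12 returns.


! dig(p: /crasmo) == ok
! etch(p: /crasmo/pligra, c: koresmo_omp) == created
! expunge(p: /crasmo/pligra) == ok
! expunge(p: /crasmo) == ok
! etch(p: /lujegrum, c: dripropu) == created
! dig(p: /snucra) == ok
! stash(k: fipo, v: 715) == nil
! expunge(p: /snucra) == ok
! lookup(k: fipo) == 715
! accrue(x: -46) == -46
! seed(x: -21) == -21
! scanf(p: /) == [lujegrum]

Answer: [lujegrum]


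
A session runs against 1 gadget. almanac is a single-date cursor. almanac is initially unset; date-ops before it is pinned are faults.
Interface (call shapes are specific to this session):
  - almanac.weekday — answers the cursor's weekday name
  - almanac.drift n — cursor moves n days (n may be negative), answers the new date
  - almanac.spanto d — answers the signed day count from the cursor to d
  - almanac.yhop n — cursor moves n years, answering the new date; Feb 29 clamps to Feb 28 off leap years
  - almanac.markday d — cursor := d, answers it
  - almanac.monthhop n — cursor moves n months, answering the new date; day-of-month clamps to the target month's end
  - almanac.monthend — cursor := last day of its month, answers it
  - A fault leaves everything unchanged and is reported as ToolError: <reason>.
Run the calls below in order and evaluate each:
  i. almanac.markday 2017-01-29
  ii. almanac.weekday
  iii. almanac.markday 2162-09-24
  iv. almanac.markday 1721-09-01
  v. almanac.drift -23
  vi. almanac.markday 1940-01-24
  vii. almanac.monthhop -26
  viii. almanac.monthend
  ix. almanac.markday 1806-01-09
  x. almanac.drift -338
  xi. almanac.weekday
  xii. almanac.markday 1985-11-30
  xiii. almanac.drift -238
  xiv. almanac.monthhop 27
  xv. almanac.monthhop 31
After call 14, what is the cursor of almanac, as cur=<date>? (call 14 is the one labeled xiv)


// 1. markday(d='2017-01-29') : 2017-01-29
// 2. weekday() : Sunday
// 3. markday(d='2162-09-24') : 2162-09-24
// 4. markday(d='1721-09-01') : 1721-09-01
// 5. drift(n='-23') : 1721-08-09
// 6. markday(d='1940-01-24') : 1940-01-24
// 7. monthhop(n='-26') : 1937-11-24
// 8. monthend() : 1937-11-30
// 9. markday(d='1806-01-09') : 1806-01-09
// 10. drift(n='-338') : 1805-02-05
// 11. weekday() : Tuesday
// 12. markday(d='1985-11-30') : 1985-11-30
// 13. drift(n='-238') : 1985-04-06
// 14. monthhop(n='27') : 1987-07-06
// 15. monthhop(n='31') : 1990-02-06

Answer: cur=1987-07-06


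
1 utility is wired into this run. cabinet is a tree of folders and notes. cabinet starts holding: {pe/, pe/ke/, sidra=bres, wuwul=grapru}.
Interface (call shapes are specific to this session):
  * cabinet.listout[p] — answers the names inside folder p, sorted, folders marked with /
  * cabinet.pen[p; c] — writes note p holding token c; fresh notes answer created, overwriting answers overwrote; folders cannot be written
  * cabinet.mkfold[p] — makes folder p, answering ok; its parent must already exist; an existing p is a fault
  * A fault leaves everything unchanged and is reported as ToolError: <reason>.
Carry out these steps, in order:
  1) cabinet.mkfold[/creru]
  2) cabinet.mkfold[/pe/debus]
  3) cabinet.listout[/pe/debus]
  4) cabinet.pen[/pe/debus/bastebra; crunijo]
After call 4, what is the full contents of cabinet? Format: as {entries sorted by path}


Answer: {creru/, pe/, pe/debus/, pe/debus/bastebra=crunijo, pe/ke/, sidra=bres, wuwul=grapru}

Derivation:
Step: cabinet.mkfold[p→/creru]
Result: ok
Step: cabinet.mkfold[p→/pe/debus]
Result: ok
Step: cabinet.listout[p→/pe/debus]
Result: []
Step: cabinet.pen[p→/pe/debus/bastebra; c→crunijo]
Result: created


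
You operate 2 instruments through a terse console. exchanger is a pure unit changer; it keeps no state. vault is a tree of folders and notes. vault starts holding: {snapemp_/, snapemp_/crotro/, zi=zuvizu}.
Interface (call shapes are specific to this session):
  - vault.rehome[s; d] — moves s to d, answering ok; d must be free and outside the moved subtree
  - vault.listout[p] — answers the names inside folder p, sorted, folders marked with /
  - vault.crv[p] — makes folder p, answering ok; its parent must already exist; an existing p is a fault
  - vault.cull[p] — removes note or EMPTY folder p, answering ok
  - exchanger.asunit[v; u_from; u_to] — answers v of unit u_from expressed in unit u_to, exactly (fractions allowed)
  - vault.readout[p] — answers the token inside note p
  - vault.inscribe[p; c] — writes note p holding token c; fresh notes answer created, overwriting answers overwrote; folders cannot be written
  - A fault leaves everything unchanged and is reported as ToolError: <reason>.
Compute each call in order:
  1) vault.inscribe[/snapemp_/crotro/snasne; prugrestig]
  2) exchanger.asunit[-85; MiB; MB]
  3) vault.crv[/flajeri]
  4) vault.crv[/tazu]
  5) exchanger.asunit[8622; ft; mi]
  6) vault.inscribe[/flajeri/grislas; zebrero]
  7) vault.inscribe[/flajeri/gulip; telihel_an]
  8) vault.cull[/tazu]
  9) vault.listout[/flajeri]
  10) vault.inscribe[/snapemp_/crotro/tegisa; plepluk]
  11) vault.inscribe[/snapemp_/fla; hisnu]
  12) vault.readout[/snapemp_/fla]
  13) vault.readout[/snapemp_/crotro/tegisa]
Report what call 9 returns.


Answer: [grislas, gulip]

Derivation:
# vault.inscribe(p='/snapemp_/crotro/snasne', c='prugrestig') -> created
# exchanger.asunit(v='-85', u_from='MiB', u_to='MB') -> -278528/3125
# vault.crv(p='/flajeri') -> ok
# vault.crv(p='/tazu') -> ok
# exchanger.asunit(v='8622', u_from='ft', u_to='mi') -> 1437/880
# vault.inscribe(p='/flajeri/grislas', c='zebrero') -> created
# vault.inscribe(p='/flajeri/gulip', c='telihel_an') -> created
# vault.cull(p='/tazu') -> ok
# vault.listout(p='/flajeri') -> [grislas, gulip]
# vault.inscribe(p='/snapemp_/crotro/tegisa', c='plepluk') -> created
# vault.inscribe(p='/snapemp_/fla', c='hisnu') -> created
# vault.readout(p='/snapemp_/fla') -> hisnu
# vault.readout(p='/snapemp_/crotro/tegisa') -> plepluk


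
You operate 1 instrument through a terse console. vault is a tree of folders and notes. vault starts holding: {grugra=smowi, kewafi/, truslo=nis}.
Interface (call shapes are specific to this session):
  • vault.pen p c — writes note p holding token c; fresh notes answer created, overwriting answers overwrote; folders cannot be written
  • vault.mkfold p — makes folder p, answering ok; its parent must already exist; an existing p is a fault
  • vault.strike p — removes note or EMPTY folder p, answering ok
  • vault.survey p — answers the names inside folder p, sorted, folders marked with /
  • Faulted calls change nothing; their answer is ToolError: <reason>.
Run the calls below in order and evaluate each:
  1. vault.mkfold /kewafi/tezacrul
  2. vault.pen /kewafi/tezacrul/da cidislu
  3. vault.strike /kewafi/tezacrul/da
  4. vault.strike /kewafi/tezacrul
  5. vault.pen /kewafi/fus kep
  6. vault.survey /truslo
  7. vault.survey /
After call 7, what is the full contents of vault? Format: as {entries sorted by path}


[in] mkfold p→/kewafi/tezacrul
  ok
[in] pen p→/kewafi/tezacrul/da c→cidislu
  created
[in] strike p→/kewafi/tezacrul/da
  ok
[in] strike p→/kewafi/tezacrul
  ok
[in] pen p→/kewafi/fus c→kep
  created
[in] survey p→/truslo
  ToolError: not a directory
[in] survey p→/
  [grugra, kewafi/, truslo]

Answer: {grugra=smowi, kewafi/, kewafi/fus=kep, truslo=nis}


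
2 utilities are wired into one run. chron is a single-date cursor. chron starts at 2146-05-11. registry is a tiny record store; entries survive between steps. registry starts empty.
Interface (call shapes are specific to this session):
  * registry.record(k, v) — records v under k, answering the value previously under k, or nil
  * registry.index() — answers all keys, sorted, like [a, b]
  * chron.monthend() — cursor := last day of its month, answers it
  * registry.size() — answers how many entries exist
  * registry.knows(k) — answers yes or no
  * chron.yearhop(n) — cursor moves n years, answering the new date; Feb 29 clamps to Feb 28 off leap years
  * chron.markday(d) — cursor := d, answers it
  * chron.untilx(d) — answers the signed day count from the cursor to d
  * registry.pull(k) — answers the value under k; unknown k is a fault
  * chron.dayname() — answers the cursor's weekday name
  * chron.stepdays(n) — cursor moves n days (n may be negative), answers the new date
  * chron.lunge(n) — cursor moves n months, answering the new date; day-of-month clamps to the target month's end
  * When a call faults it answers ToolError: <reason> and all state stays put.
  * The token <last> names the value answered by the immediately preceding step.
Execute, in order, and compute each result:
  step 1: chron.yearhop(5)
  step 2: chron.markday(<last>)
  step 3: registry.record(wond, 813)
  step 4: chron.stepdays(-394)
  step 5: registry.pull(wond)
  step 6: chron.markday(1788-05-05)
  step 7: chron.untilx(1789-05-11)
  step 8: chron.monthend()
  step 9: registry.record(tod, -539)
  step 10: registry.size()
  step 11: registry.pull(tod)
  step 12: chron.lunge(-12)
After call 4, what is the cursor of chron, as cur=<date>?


$ yearhop n: 5
  2151-05-11
$ markday d: <last>
  2151-05-11
$ record k: wond v: 813
  nil
$ stepdays n: -394
  2150-04-12
$ pull k: wond
  813
$ markday d: 1788-05-05
  1788-05-05
$ untilx d: 1789-05-11
  371
$ monthend
  1788-05-31
$ record k: tod v: -539
  nil
$ size
  2
$ pull k: tod
  -539
$ lunge n: -12
  1787-05-31

Answer: cur=2150-04-12


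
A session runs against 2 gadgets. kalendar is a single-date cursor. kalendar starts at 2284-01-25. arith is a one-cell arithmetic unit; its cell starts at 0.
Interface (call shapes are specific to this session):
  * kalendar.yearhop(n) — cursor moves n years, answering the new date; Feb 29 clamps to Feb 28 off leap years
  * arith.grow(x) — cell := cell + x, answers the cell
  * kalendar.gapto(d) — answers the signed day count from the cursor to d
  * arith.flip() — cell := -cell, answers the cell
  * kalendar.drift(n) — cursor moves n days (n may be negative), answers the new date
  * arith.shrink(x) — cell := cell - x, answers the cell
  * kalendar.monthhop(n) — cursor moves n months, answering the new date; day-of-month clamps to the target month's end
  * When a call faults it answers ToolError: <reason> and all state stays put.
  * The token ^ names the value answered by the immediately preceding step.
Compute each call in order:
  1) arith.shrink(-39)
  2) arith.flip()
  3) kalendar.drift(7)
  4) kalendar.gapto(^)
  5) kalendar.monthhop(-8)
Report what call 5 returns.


% arith.shrink x='-39'
:: 39
% arith.flip
:: -39
% kalendar.drift n='7'
:: 2284-02-01
% kalendar.gapto d='^'
:: 0
% kalendar.monthhop n='-8'
:: 2283-06-01

Answer: 2283-06-01


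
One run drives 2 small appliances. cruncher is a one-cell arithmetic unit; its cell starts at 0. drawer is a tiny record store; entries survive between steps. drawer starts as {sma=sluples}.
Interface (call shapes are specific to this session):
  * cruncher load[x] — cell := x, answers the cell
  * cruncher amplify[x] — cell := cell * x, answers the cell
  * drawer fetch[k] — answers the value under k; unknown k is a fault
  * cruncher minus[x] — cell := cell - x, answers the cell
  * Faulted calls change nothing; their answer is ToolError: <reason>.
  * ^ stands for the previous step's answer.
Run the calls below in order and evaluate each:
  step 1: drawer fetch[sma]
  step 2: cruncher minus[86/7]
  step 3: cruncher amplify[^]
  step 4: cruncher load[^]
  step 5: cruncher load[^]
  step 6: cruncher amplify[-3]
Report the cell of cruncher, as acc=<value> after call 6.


Answer: acc=-22188/49

Derivation:
~$ drawer fetch k: sma
= sluples
~$ cruncher minus x: 86/7
= -86/7
~$ cruncher amplify x: ^
= 7396/49
~$ cruncher load x: ^
= 7396/49
~$ cruncher load x: ^
= 7396/49
~$ cruncher amplify x: -3
= -22188/49


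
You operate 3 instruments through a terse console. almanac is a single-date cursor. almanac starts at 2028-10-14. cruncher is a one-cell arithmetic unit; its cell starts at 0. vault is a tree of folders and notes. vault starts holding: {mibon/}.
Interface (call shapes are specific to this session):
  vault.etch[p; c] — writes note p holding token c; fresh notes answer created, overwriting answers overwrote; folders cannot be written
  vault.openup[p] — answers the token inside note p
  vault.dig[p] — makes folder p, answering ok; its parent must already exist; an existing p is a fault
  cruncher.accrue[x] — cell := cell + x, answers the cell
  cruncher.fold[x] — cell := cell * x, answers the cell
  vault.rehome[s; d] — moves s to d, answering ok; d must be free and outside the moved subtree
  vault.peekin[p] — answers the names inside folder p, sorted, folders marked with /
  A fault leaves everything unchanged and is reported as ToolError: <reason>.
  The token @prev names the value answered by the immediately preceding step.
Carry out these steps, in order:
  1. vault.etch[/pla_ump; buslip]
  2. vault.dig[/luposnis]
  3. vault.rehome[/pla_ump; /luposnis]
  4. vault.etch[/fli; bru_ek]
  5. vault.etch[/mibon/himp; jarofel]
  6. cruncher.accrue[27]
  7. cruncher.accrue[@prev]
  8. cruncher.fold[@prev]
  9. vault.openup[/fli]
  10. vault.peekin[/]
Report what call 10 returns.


! 1. etch(p: /pla_ump, c: buslip) == created
! 2. dig(p: /luposnis) == ok
! 3. rehome(s: /pla_ump, d: /luposnis) == ToolError: exists
! 4. etch(p: /fli, c: bru_ek) == created
! 5. etch(p: /mibon/himp, c: jarofel) == created
! 6. accrue(x: 27) == 27
! 7. accrue(x: @prev) == 54
! 8. fold(x: @prev) == 2916
! 9. openup(p: /fli) == bru_ek
! 10. peekin(p: /) == [fli, luposnis/, mibon/, pla_ump]

Answer: [fli, luposnis/, mibon/, pla_ump]


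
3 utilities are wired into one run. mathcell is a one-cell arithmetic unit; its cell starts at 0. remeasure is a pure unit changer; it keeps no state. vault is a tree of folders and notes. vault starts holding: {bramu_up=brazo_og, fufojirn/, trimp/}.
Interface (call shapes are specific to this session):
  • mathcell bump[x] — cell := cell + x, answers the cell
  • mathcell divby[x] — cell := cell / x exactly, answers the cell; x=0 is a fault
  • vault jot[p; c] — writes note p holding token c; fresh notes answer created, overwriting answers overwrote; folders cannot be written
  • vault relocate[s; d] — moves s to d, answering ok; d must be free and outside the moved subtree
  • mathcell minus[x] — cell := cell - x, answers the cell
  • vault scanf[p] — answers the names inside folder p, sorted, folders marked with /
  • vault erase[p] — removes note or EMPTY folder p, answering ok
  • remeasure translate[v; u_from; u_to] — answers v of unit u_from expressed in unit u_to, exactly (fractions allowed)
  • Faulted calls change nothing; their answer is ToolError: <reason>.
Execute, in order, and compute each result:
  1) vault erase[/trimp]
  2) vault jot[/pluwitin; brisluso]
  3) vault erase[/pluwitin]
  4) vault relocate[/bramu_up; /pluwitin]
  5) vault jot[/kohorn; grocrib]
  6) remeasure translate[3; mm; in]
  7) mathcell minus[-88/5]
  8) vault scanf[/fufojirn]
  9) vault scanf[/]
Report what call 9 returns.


Answer: [fufojirn/, kohorn, pluwitin]

Derivation:
Then vault erase on p: /trimp, and observe ok.
I invoke vault jot on p: /pluwitin, c: brisluso, and get created.
I call vault erase on p: /pluwitin, which returns ok.
I run vault relocate on s: /bramu_up, d: /pluwitin, and get ok.
Next I call vault jot on p: /kohorn, c: grocrib, and see created.
I invoke remeasure translate on v: 3, u_from: mm, u_to: in, and see 15/127.
Now I run mathcell minus on x: -88/5, which returns 88/5.
I use vault scanf on p: /fufojirn, → [].
I call vault scanf on p: /, — result: [fufojirn/, kohorn, pluwitin].


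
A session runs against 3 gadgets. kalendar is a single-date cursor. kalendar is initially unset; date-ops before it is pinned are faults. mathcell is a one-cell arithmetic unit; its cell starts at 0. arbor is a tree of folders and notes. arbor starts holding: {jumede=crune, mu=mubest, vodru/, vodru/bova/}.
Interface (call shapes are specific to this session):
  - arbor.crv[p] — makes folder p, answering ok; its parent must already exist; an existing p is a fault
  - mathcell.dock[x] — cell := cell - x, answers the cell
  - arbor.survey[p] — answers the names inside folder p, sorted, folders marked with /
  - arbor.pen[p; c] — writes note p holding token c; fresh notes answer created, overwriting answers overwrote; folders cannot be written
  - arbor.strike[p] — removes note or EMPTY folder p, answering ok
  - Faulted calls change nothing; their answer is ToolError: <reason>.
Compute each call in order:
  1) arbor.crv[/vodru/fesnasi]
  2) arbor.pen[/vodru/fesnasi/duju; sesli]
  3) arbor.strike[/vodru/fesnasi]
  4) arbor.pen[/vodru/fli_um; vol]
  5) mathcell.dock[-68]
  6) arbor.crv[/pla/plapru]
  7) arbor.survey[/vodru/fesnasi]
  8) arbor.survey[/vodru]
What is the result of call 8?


Answer: [bova/, fesnasi/, fli_um]

Derivation:
I try crv on p: /vodru/fesnasi, → ok.
Now I run pen on p: /vodru/fesnasi/duju, c: sesli, and get created.
Then strike on p: /vodru/fesnasi, — result: ToolError: not empty.
I run pen on p: /vodru/fli_um, c: vol, → created.
I try dock on x: -68: 68.
Then crv on p: /pla/plapru, yielding ToolError: no parent.
Invoking survey on p: /vodru/fesnasi, and see [duju].
Calling survey on p: /vodru, and see [bova/, fesnasi/, fli_um].


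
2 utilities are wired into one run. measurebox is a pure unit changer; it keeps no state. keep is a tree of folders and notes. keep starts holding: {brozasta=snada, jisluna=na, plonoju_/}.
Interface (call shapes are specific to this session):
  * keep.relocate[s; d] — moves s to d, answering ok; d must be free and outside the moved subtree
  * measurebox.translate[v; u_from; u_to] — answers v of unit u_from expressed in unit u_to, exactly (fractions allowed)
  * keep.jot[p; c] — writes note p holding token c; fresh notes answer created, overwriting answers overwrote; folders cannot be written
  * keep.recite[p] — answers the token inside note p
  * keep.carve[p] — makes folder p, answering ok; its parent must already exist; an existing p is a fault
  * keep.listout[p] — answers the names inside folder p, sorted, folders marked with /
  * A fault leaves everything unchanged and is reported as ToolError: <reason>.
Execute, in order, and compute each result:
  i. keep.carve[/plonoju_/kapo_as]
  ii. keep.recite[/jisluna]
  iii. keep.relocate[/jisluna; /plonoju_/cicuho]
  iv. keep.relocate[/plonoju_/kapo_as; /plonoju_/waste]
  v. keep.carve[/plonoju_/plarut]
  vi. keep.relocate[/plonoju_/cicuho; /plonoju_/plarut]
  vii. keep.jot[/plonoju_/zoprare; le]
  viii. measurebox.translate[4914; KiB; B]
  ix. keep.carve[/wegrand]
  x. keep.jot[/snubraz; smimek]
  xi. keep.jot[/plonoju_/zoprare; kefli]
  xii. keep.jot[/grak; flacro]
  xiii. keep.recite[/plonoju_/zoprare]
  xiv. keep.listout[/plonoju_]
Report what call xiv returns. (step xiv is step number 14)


I use carve using p='/plonoju_/kapo_as', giving ok.
Invoking recite using p='/jisluna', — result: na.
Now I run relocate using s='/jisluna', d='/plonoju_/cicuho': ok.
I try relocate using s='/plonoju_/kapo_as', d='/plonoju_/waste': ok.
I use carve using p='/plonoju_/plarut', and see ok.
Using relocate using s='/plonoju_/cicuho', d='/plonoju_/plarut': ToolError: exists.
I use jot using p='/plonoju_/zoprare', c='le', giving created.
Calling translate using v='4914', u_from='KiB', u_to='B', yielding 5031936.
I try carve using p='/wegrand', — result: ok.
Calling jot using p='/snubraz', c='smimek', yielding created.
Calling jot using p='/plonoju_/zoprare', c='kefli', and see overwrote.
Then jot using p='/grak', c='flacro', and get created.
I try recite using p='/plonoju_/zoprare', giving kefli.
I run listout using p='/plonoju_', and observe [cicuho, plarut/, waste/, zoprare].

Answer: [cicuho, plarut/, waste/, zoprare]


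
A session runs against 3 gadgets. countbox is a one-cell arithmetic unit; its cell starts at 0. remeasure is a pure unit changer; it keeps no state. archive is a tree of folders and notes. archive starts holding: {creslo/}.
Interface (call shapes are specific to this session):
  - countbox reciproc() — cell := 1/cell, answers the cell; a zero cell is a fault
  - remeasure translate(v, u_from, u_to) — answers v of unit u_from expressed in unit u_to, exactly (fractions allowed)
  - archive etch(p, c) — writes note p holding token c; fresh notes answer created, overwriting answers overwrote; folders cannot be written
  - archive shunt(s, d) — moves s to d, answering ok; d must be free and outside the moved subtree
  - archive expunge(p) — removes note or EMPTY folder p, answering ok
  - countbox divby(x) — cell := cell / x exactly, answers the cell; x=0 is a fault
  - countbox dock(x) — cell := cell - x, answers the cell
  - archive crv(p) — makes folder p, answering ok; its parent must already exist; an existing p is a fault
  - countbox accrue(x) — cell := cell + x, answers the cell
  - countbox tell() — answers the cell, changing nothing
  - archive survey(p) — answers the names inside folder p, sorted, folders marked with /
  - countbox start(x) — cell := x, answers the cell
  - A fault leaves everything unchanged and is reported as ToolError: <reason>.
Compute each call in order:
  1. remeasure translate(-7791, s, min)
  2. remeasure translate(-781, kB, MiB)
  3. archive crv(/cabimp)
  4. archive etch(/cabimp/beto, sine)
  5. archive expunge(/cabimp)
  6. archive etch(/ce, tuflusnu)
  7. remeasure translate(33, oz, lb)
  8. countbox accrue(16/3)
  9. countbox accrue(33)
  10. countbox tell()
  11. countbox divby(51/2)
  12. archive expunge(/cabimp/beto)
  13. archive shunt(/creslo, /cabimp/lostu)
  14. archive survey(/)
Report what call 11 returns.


Answer: 230/153

Derivation:
·→ remeasure translate(v=-7791, u_from=s, u_to=min)
·← -2597/20
·→ remeasure translate(v=-781, u_from=kB, u_to=MiB)
·← -97625/131072
·→ archive crv(p=/cabimp)
·← ok
·→ archive etch(p=/cabimp/beto, c=sine)
·← created
·→ archive expunge(p=/cabimp)
·← ToolError: not empty
·→ archive etch(p=/ce, c=tuflusnu)
·← created
·→ remeasure translate(v=33, u_from=oz, u_to=lb)
·← 33/16
·→ countbox accrue(x=16/3)
·← 16/3
·→ countbox accrue(x=33)
·← 115/3
·→ countbox tell()
·← 115/3
·→ countbox divby(x=51/2)
·← 230/153
·→ archive expunge(p=/cabimp/beto)
·← ok
·→ archive shunt(s=/creslo, d=/cabimp/lostu)
·← ok
·→ archive survey(p=/)
·← [cabimp/, ce]


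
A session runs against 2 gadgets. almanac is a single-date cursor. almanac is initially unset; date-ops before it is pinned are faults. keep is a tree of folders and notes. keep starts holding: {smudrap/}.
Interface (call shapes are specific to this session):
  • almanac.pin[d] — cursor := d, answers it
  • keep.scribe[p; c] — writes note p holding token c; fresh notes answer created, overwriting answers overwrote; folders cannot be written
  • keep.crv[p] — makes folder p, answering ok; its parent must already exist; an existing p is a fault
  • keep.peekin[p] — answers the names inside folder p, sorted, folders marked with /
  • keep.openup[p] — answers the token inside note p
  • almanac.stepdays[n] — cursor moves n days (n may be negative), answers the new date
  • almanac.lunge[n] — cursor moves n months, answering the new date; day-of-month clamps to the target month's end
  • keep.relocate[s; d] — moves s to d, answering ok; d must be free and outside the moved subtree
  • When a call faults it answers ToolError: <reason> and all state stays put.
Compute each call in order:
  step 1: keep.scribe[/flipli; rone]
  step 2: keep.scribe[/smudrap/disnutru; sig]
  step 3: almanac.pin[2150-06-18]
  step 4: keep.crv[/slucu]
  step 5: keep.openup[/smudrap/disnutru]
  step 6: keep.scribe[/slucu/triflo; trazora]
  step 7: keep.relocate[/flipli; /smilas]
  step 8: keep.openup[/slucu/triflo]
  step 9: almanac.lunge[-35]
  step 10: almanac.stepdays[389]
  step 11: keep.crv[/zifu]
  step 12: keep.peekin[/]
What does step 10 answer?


==> keep.scribe(/flipli, rone)
<== created
==> keep.scribe(/smudrap/disnutru, sig)
<== created
==> almanac.pin(2150-06-18)
<== 2150-06-18
==> keep.crv(/slucu)
<== ok
==> keep.openup(/smudrap/disnutru)
<== sig
==> keep.scribe(/slucu/triflo, trazora)
<== created
==> keep.relocate(/flipli, /smilas)
<== ok
==> keep.openup(/slucu/triflo)
<== trazora
==> almanac.lunge(-35)
<== 2147-07-18
==> almanac.stepdays(389)
<== 2148-08-10
==> keep.crv(/zifu)
<== ok
==> keep.peekin(/)
<== [slucu/, smilas, smudrap/, zifu/]

Answer: 2148-08-10


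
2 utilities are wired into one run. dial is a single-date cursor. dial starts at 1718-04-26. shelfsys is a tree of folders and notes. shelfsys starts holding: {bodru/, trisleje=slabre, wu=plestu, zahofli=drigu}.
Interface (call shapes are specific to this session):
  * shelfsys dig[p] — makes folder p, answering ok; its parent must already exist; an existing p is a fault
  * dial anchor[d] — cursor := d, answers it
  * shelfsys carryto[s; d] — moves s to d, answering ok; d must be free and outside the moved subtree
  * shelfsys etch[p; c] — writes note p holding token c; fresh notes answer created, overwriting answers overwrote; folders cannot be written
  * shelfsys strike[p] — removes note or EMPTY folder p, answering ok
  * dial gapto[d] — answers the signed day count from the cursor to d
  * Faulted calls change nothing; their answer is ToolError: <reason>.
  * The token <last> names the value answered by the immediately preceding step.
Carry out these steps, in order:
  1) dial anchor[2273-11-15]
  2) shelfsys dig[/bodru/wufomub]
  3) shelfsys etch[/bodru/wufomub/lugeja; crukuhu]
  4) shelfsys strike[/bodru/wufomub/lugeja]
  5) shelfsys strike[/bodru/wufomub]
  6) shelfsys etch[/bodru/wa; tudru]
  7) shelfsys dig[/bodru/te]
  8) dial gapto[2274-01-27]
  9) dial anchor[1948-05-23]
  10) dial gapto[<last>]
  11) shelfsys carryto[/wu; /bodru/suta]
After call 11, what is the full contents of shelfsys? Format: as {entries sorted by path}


Answer: {bodru/, bodru/suta=plestu, bodru/te/, bodru/wa=tudru, trisleje=slabre, zahofli=drigu}

Derivation:
% dial anchor 2273-11-15
:: 2273-11-15
% shelfsys dig /bodru/wufomub
:: ok
% shelfsys etch /bodru/wufomub/lugeja crukuhu
:: created
% shelfsys strike /bodru/wufomub/lugeja
:: ok
% shelfsys strike /bodru/wufomub
:: ok
% shelfsys etch /bodru/wa tudru
:: created
% shelfsys dig /bodru/te
:: ok
% dial gapto 2274-01-27
:: 73
% dial anchor 1948-05-23
:: 1948-05-23
% dial gapto <last>
:: 0
% shelfsys carryto /wu /bodru/suta
:: ok


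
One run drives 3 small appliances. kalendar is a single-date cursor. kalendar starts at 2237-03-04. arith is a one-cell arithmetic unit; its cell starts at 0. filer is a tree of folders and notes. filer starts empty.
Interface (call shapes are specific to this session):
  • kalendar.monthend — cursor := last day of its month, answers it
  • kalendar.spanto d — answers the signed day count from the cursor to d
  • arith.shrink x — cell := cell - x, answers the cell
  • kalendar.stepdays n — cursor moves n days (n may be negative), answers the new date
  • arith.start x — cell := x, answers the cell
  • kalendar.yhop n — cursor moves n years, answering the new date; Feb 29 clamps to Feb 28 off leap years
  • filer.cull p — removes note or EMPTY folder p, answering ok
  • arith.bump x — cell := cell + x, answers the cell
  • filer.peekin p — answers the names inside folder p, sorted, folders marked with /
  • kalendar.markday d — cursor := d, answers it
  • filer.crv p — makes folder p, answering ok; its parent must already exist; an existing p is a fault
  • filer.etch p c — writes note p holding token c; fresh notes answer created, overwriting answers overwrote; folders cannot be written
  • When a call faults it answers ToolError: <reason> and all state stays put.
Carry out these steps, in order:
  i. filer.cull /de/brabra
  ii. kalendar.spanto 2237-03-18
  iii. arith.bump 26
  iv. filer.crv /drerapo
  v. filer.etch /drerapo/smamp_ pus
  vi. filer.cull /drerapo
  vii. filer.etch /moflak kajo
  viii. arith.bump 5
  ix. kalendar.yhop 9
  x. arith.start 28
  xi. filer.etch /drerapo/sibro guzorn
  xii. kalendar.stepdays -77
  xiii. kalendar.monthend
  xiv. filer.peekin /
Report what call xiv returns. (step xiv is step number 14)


Answer: [drerapo/, moflak]

Derivation:
I call filer.cull on p='/de/brabra': ToolError: not found.
I use kalendar.spanto on d='2237-03-18', → 14.
I invoke arith.bump on x='26', and get 26.
Invoking filer.crv on p='/drerapo', and get ok.
Now I run filer.etch on p='/drerapo/smamp_', c='pus', → created.
I invoke filer.cull on p='/drerapo', and get ToolError: not empty.
I invoke filer.etch on p='/moflak', c='kajo', and see created.
I call arith.bump on x='5', yielding 31.
Then kalendar.yhop on n='9', → 2246-03-04.
I run arith.start on x='28', → 28.
I try filer.etch on p='/drerapo/sibro', c='guzorn', and see created.
Calling kalendar.stepdays on n='-77', — result: 2245-12-17.
I invoke kalendar.monthend, yielding 2245-12-31.
Now I run filer.peekin on p='/', yielding [drerapo/, moflak].


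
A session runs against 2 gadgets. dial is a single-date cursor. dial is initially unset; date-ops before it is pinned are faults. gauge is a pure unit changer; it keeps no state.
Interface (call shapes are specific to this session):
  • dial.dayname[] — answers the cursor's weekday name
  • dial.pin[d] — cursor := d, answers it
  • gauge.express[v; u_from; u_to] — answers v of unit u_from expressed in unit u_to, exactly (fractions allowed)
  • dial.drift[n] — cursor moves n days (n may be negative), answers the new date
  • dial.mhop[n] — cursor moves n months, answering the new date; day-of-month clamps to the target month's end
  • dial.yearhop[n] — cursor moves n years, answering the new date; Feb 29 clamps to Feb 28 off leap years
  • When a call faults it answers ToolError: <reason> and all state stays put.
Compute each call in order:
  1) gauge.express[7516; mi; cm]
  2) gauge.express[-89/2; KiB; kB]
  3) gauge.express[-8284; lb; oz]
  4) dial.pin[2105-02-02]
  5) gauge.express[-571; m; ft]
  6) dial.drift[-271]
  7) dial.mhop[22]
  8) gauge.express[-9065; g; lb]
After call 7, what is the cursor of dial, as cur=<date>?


>>> gauge.express v: 7516 u_from: mi u_to: cm
= 6047914752/5
>>> gauge.express v: -89/2 u_from: KiB u_to: kB
= -5696/125
>>> gauge.express v: -8284 u_from: lb u_to: oz
= -132544
>>> dial.pin d: 2105-02-02
= 2105-02-02
>>> gauge.express v: -571 u_from: m u_to: ft
= -713750/381
>>> dial.drift n: -271
= 2104-05-07
>>> dial.mhop n: 22
= 2106-03-07
>>> gauge.express v: -9065 u_from: g u_to: lb
= -129500000/6479891

Answer: cur=2106-03-07


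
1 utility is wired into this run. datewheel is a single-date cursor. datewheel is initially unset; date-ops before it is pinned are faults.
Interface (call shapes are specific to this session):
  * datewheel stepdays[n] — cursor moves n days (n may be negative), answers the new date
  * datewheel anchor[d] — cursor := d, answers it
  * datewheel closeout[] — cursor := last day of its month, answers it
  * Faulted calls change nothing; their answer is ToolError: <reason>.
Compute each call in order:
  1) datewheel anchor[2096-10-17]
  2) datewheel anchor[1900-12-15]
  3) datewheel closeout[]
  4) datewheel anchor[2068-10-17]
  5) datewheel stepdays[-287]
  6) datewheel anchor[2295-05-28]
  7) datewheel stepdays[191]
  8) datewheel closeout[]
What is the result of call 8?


Answer: 2295-12-31

Derivation:
I run datewheel anchor(2096-10-17), → 2096-10-17.
Using datewheel anchor(1900-12-15), giving 1900-12-15.
Then datewheel closeout, and observe 1900-12-31.
Using datewheel anchor(2068-10-17), yielding 2068-10-17.
Now I run datewheel stepdays(-287), and get 2068-01-04.
Using datewheel anchor(2295-05-28), and get 2295-05-28.
I run datewheel stepdays(191), — result: 2295-12-05.
I use datewheel closeout(), — result: 2295-12-31.


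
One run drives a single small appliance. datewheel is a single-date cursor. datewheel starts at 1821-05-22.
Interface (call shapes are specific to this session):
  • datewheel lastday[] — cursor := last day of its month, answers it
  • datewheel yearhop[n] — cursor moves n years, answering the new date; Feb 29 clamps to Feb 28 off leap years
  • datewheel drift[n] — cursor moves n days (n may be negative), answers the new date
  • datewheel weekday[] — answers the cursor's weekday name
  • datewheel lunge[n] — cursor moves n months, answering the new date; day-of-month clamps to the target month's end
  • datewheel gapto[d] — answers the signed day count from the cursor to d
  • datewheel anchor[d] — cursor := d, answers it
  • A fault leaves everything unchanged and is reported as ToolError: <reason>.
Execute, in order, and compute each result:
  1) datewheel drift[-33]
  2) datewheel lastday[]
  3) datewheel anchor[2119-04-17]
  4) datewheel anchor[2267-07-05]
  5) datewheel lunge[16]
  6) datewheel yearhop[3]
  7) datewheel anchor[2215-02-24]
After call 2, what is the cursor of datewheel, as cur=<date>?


Answer: cur=1821-04-30

Derivation:
! datewheel drift(-33) : 1821-04-19
! datewheel lastday() : 1821-04-30
! datewheel anchor(2119-04-17) : 2119-04-17
! datewheel anchor(2267-07-05) : 2267-07-05
! datewheel lunge(16) : 2268-11-05
! datewheel yearhop(3) : 2271-11-05
! datewheel anchor(2215-02-24) : 2215-02-24
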